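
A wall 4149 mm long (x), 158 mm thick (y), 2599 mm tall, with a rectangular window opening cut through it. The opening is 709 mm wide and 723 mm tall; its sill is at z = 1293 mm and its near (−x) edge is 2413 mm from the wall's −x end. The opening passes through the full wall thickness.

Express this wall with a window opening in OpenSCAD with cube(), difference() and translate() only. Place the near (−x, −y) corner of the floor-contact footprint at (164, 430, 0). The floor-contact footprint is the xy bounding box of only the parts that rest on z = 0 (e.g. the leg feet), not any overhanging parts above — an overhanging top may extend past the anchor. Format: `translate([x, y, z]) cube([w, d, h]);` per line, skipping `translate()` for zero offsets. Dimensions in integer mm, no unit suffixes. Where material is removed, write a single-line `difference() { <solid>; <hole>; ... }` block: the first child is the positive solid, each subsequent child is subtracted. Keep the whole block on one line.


difference() { translate([164, 430, 0]) cube([4149, 158, 2599]); translate([2577, 430, 1293]) cube([709, 158, 723]); }


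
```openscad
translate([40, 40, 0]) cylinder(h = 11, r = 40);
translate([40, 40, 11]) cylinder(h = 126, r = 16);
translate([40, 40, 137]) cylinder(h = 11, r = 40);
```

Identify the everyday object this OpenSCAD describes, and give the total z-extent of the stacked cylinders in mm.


A spool. The overall height is 148 mm.

Three coaxial cylinders, large–small–large — a spool. Two 11 mm flanges and a 126 mm core give 11 + 126 + 11 = 148 mm.


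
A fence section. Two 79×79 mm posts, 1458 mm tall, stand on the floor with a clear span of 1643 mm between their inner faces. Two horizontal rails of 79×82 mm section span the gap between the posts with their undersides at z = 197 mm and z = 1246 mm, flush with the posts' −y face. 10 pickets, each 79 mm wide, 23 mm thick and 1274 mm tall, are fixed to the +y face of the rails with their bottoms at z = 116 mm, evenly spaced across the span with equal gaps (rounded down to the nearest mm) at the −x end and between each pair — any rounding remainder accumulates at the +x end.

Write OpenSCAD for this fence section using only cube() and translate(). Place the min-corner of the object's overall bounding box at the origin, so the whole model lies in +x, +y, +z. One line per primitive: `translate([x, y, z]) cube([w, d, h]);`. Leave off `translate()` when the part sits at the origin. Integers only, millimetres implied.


cube([79, 79, 1458]);
translate([1722, 0, 0]) cube([79, 79, 1458]);
translate([79, 0, 197]) cube([1643, 79, 82]);
translate([79, 0, 1246]) cube([1643, 79, 82]);
translate([156, 79, 116]) cube([79, 23, 1274]);
translate([312, 79, 116]) cube([79, 23, 1274]);
translate([468, 79, 116]) cube([79, 23, 1274]);
translate([624, 79, 116]) cube([79, 23, 1274]);
translate([780, 79, 116]) cube([79, 23, 1274]);
translate([936, 79, 116]) cube([79, 23, 1274]);
translate([1092, 79, 116]) cube([79, 23, 1274]);
translate([1248, 79, 116]) cube([79, 23, 1274]);
translate([1404, 79, 116]) cube([79, 23, 1274]);
translate([1560, 79, 116]) cube([79, 23, 1274]);


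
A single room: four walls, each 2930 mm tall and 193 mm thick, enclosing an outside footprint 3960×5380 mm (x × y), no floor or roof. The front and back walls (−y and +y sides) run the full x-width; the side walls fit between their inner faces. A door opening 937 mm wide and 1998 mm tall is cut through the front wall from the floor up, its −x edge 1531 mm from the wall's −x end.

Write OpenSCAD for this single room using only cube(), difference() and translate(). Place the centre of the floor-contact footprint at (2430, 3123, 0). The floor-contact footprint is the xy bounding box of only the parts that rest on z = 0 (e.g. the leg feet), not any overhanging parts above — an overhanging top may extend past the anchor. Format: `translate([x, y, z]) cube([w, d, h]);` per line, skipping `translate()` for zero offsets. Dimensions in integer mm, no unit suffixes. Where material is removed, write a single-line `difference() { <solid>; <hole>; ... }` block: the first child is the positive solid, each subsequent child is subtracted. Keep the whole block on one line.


difference() { translate([450, 433, 0]) cube([3960, 193, 2930]); translate([1981, 433, 0]) cube([937, 193, 1998]); }
translate([450, 5620, 0]) cube([3960, 193, 2930]);
translate([450, 626, 0]) cube([193, 4994, 2930]);
translate([4217, 626, 0]) cube([193, 4994, 2930]);


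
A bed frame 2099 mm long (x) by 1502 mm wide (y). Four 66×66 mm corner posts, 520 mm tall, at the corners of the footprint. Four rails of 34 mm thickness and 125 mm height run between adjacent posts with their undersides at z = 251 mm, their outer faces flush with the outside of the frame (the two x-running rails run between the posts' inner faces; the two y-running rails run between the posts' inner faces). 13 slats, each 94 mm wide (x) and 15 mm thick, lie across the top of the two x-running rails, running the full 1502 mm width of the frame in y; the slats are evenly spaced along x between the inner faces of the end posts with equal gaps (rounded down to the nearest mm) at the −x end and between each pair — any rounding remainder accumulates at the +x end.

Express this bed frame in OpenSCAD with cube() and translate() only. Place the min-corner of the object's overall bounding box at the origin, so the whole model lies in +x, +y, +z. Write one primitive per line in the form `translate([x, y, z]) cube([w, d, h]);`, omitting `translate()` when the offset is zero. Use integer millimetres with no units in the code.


cube([66, 66, 520]);
translate([0, 1436, 0]) cube([66, 66, 520]);
translate([2033, 0, 0]) cube([66, 66, 520]);
translate([2033, 1436, 0]) cube([66, 66, 520]);
translate([66, 0, 251]) cube([1967, 34, 125]);
translate([66, 1468, 251]) cube([1967, 34, 125]);
translate([0, 66, 251]) cube([34, 1370, 125]);
translate([2065, 66, 251]) cube([34, 1370, 125]);
translate([119, 0, 376]) cube([94, 1502, 15]);
translate([266, 0, 376]) cube([94, 1502, 15]);
translate([413, 0, 376]) cube([94, 1502, 15]);
translate([560, 0, 376]) cube([94, 1502, 15]);
translate([707, 0, 376]) cube([94, 1502, 15]);
translate([854, 0, 376]) cube([94, 1502, 15]);
translate([1001, 0, 376]) cube([94, 1502, 15]);
translate([1148, 0, 376]) cube([94, 1502, 15]);
translate([1295, 0, 376]) cube([94, 1502, 15]);
translate([1442, 0, 376]) cube([94, 1502, 15]);
translate([1589, 0, 376]) cube([94, 1502, 15]);
translate([1736, 0, 376]) cube([94, 1502, 15]);
translate([1883, 0, 376]) cube([94, 1502, 15]);


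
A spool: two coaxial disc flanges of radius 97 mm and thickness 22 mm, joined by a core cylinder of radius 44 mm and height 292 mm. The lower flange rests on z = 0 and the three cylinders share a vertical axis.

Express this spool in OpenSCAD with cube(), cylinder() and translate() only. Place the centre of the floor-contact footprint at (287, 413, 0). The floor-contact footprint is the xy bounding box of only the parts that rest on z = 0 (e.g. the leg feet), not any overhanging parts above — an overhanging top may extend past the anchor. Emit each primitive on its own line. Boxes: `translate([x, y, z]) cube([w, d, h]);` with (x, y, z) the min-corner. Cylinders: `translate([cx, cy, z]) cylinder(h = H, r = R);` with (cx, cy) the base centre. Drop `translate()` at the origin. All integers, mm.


translate([287, 413, 0]) cylinder(h = 22, r = 97);
translate([287, 413, 22]) cylinder(h = 292, r = 44);
translate([287, 413, 314]) cylinder(h = 22, r = 97);


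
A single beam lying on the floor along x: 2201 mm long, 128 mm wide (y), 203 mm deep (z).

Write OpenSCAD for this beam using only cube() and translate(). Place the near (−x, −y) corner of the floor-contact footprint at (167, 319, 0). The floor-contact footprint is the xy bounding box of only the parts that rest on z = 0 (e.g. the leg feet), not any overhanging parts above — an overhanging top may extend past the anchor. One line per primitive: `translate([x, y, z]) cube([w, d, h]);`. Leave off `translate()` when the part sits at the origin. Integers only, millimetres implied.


translate([167, 319, 0]) cube([2201, 128, 203]);


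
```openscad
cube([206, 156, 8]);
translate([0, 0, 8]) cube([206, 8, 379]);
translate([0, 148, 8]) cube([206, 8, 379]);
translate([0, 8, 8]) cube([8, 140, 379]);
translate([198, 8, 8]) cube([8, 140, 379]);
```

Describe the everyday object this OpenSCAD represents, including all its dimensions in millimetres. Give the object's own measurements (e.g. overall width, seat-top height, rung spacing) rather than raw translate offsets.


An open-topped rectangular box: outside dimensions 206×156×387 mm, with a uniform wall and base thickness of 8 mm. The base is a full 206×156 slab on the floor; four walls sit on top of the base. The front and back walls (the −y and +y sides) span the full width; the two side walls fit between them.


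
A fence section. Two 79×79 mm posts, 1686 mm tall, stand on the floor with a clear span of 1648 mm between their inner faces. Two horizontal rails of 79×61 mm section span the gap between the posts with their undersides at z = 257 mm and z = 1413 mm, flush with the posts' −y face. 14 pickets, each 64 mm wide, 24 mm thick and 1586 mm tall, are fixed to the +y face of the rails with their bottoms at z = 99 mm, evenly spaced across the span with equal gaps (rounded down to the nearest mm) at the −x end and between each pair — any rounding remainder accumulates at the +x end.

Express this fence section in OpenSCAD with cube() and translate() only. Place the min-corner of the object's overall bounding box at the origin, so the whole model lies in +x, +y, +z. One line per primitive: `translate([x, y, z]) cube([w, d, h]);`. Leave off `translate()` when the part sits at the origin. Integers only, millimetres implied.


cube([79, 79, 1686]);
translate([1727, 0, 0]) cube([79, 79, 1686]);
translate([79, 0, 257]) cube([1648, 79, 61]);
translate([79, 0, 1413]) cube([1648, 79, 61]);
translate([129, 79, 99]) cube([64, 24, 1586]);
translate([243, 79, 99]) cube([64, 24, 1586]);
translate([357, 79, 99]) cube([64, 24, 1586]);
translate([471, 79, 99]) cube([64, 24, 1586]);
translate([585, 79, 99]) cube([64, 24, 1586]);
translate([699, 79, 99]) cube([64, 24, 1586]);
translate([813, 79, 99]) cube([64, 24, 1586]);
translate([927, 79, 99]) cube([64, 24, 1586]);
translate([1041, 79, 99]) cube([64, 24, 1586]);
translate([1155, 79, 99]) cube([64, 24, 1586]);
translate([1269, 79, 99]) cube([64, 24, 1586]);
translate([1383, 79, 99]) cube([64, 24, 1586]);
translate([1497, 79, 99]) cube([64, 24, 1586]);
translate([1611, 79, 99]) cube([64, 24, 1586]);


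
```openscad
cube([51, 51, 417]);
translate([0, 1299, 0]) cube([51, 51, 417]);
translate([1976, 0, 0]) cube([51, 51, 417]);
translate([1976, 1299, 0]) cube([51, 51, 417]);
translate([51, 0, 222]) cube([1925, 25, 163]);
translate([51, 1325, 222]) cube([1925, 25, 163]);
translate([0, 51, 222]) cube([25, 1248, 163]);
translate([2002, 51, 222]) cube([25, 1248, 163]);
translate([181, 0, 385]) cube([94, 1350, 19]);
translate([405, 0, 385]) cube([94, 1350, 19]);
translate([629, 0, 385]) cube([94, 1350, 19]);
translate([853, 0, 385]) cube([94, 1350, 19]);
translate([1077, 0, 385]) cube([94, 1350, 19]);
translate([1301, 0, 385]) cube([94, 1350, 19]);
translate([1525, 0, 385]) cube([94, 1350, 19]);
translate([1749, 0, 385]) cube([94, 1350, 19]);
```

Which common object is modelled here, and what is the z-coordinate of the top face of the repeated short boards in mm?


A bed frame. The slat-top height is 404 mm.

Four posts, four rails, and a row of slats — a bed frame. Slats sit on the rails at z = 222 + 163 = 385; with slat thickness 19, the top is 404 mm.


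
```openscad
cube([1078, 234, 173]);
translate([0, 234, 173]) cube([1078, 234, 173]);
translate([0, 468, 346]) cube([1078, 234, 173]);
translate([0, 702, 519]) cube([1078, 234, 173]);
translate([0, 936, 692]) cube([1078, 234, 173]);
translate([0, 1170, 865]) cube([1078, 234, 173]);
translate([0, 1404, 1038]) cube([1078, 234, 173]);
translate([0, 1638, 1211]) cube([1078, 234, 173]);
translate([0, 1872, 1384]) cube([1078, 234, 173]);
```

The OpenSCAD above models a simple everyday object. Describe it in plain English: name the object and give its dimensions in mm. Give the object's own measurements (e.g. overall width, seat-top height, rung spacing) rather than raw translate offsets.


A straight staircase of 9 solid steps. Each step is 1078 mm wide (x), 234 mm deep (y, the going) and 173 mm tall (the rise). The first step rests on the floor; each subsequent step sits one going further in +y and one rise higher in +z, directly behind and above the previous step with no overlap.


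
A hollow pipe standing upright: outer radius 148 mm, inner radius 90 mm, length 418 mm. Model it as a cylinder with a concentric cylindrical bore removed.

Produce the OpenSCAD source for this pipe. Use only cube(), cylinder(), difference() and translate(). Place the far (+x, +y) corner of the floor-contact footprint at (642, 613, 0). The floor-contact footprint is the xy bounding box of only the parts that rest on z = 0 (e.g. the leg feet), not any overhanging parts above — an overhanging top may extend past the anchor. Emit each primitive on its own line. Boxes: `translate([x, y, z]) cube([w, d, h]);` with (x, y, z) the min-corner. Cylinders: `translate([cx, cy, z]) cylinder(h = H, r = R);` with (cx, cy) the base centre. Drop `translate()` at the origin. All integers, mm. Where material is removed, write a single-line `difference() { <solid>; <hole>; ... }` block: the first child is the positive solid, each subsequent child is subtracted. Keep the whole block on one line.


difference() { translate([494, 465, 0]) cylinder(h = 418, r = 148); translate([494, 465, 0]) cylinder(h = 418, r = 90); }


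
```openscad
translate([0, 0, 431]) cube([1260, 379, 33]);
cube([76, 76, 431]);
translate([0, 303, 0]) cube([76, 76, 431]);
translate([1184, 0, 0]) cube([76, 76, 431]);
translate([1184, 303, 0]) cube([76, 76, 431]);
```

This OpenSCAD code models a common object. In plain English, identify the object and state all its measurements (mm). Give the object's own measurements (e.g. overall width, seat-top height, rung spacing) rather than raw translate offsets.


A bench: a 1260×379 mm seat slab, 33 mm thick, top at z = 464 mm, on four 76×76 mm square legs flush with the seat corners and standing on z = 0.


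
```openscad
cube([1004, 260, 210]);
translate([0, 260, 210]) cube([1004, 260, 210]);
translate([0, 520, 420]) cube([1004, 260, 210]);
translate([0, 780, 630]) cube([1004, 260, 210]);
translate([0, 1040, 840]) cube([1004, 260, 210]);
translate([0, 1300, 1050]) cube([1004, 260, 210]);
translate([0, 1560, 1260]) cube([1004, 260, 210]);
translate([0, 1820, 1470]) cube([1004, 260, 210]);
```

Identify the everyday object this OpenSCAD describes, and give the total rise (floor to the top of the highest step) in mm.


A staircase. The total rise is 1680 mm.

8 identical blocks, each offset up and back from the previous — a staircase. Each step is 210 mm tall and there are 8 of them, so the total rise is 8 × 210 = 1680 mm.


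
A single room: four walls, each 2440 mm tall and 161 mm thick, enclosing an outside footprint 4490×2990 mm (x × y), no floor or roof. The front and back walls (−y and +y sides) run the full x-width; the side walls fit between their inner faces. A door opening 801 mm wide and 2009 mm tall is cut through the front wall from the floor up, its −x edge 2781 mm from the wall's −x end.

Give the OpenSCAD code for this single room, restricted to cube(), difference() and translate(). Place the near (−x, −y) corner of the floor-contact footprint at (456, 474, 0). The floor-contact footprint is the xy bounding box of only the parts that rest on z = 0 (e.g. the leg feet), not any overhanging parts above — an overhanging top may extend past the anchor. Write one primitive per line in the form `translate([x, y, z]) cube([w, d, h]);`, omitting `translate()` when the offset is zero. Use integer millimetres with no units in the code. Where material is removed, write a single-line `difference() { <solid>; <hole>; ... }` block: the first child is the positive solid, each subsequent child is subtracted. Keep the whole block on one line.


difference() { translate([456, 474, 0]) cube([4490, 161, 2440]); translate([3237, 474, 0]) cube([801, 161, 2009]); }
translate([456, 3303, 0]) cube([4490, 161, 2440]);
translate([456, 635, 0]) cube([161, 2668, 2440]);
translate([4785, 635, 0]) cube([161, 2668, 2440]);


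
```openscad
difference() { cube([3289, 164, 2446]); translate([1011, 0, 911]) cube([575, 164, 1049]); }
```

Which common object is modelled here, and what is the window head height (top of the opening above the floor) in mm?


A wall with a window opening. The window head height is 1960 mm.

A wall with a rectangular opening subtracted — a window. Sill at z = 911, opening 1049 mm tall, so the head is at 911 + 1049 = 1960 mm.


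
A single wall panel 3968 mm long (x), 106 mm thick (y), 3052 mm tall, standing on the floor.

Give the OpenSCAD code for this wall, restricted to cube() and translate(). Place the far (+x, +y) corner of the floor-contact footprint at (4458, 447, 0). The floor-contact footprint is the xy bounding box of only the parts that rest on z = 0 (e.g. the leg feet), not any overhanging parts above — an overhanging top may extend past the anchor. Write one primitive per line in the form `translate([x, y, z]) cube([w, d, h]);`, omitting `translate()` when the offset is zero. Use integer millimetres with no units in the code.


translate([490, 341, 0]) cube([3968, 106, 3052]);


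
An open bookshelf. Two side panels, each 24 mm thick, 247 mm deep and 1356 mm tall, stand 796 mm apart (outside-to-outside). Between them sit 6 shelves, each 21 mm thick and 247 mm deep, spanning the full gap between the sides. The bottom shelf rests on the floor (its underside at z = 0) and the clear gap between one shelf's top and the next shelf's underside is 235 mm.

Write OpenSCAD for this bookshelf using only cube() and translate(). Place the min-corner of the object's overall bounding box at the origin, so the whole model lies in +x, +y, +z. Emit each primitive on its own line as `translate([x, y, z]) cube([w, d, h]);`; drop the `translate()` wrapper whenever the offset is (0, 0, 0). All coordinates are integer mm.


cube([24, 247, 1356]);
translate([772, 0, 0]) cube([24, 247, 1356]);
translate([24, 0, 0]) cube([748, 247, 21]);
translate([24, 0, 256]) cube([748, 247, 21]);
translate([24, 0, 512]) cube([748, 247, 21]);
translate([24, 0, 768]) cube([748, 247, 21]);
translate([24, 0, 1024]) cube([748, 247, 21]);
translate([24, 0, 1280]) cube([748, 247, 21]);


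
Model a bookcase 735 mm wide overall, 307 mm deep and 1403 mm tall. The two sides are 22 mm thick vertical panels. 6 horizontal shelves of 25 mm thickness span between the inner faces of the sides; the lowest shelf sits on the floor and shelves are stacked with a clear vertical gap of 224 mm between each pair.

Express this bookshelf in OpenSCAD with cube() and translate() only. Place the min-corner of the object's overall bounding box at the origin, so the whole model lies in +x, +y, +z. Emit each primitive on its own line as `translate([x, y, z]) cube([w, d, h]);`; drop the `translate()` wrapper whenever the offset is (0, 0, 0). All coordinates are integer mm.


cube([22, 307, 1403]);
translate([713, 0, 0]) cube([22, 307, 1403]);
translate([22, 0, 0]) cube([691, 307, 25]);
translate([22, 0, 249]) cube([691, 307, 25]);
translate([22, 0, 498]) cube([691, 307, 25]);
translate([22, 0, 747]) cube([691, 307, 25]);
translate([22, 0, 996]) cube([691, 307, 25]);
translate([22, 0, 1245]) cube([691, 307, 25]);


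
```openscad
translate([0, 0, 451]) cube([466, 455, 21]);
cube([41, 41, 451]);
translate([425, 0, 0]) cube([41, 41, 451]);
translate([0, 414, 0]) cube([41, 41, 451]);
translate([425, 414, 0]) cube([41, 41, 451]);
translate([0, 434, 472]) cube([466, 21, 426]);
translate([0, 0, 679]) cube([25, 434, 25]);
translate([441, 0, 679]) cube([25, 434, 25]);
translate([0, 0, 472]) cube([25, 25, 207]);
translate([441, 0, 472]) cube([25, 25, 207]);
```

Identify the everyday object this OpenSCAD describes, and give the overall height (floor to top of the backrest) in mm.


A chair. The overall height is 898 mm.

A slab on four corner posts with a tall panel at the back — a chair. The seat slab sits at z = 451 with thickness 21, and the 426 mm backrest starts at the seat top, so the overall height is 451 + 21 + 426 = 898 mm.


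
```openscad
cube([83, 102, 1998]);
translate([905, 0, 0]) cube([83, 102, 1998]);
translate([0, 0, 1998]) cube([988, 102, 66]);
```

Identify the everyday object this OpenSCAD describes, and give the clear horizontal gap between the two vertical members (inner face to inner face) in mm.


A door frame. The clear opening width is 822 mm.

Two 1998 mm tall posts with a header on top — a door frame. The left jamb is 83 mm wide at x = 0; the right jamb starts at x = 905. The clear opening is 905 − 83 = 822 mm.


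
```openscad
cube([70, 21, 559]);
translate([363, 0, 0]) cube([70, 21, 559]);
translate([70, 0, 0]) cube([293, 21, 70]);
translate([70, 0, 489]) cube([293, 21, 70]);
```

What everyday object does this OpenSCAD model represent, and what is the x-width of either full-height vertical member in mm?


A picture frame. The border width is 70 mm.

Four thin pieces enclosing a rectangular opening — a picture frame. The two full-height stiles are 559 mm tall; the top rail sits at z = 489 and is 70 mm tall, so the border above the opening is 559 − 489 = 70 mm, matching the stile x-width.


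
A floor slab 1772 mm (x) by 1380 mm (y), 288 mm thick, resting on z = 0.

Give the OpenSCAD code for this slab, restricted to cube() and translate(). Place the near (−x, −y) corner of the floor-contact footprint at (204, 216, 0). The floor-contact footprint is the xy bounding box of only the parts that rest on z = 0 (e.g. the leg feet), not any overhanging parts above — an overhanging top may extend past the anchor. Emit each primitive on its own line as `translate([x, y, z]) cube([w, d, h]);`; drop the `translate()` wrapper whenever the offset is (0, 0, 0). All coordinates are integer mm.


translate([204, 216, 0]) cube([1772, 1380, 288]);


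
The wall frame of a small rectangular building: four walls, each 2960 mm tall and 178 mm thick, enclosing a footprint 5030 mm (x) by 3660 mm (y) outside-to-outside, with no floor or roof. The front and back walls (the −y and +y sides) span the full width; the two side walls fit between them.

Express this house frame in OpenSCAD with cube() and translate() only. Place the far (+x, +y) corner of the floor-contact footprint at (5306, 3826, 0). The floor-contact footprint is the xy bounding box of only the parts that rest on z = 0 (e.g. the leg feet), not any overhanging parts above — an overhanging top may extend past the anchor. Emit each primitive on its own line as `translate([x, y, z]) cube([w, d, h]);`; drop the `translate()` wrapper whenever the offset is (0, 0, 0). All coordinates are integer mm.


translate([276, 166, 0]) cube([5030, 178, 2960]);
translate([276, 3648, 0]) cube([5030, 178, 2960]);
translate([276, 344, 0]) cube([178, 3304, 2960]);
translate([5128, 344, 0]) cube([178, 3304, 2960]);


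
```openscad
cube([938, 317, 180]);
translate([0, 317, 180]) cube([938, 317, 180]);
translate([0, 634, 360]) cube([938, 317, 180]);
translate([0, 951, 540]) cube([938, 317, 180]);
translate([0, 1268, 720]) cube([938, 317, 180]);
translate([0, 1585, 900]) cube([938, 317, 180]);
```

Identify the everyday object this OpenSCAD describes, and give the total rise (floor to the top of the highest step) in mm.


A staircase. The total rise is 1080 mm.

6 identical blocks, each offset up and back from the previous — a staircase. Each step is 180 mm tall and there are 6 of them, so the total rise is 6 × 180 = 1080 mm.


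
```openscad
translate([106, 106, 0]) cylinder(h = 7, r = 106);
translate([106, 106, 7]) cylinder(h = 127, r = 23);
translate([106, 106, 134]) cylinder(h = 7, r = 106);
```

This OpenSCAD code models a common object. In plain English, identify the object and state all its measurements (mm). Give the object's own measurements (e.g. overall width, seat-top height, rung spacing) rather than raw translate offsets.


A spool: two coaxial disc flanges of radius 106 mm and thickness 7 mm, joined by a core cylinder of radius 23 mm and height 127 mm. The lower flange rests on z = 0 and the three cylinders share a vertical axis.


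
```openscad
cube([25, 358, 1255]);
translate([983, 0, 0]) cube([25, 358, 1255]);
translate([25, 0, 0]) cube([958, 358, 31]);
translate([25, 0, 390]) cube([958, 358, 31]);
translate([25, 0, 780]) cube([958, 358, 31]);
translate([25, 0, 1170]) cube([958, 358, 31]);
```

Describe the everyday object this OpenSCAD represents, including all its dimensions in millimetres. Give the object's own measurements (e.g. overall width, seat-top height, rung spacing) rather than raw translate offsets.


An open bookshelf. Two side panels, each 25 mm thick, 358 mm deep and 1255 mm tall, stand 1008 mm apart (outside-to-outside). Between them sit 4 shelves, each 31 mm thick and 358 mm deep, spanning the full gap between the sides. The bottom shelf rests on the floor (its underside at z = 0) and the clear gap between one shelf's top and the next shelf's underside is 359 mm.


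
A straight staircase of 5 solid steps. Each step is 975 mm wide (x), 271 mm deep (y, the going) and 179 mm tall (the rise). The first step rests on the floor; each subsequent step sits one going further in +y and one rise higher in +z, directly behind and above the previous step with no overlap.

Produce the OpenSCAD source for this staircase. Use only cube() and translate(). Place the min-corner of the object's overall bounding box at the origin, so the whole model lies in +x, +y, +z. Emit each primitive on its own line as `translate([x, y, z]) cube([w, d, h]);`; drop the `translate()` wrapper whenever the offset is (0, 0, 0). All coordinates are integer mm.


cube([975, 271, 179]);
translate([0, 271, 179]) cube([975, 271, 179]);
translate([0, 542, 358]) cube([975, 271, 179]);
translate([0, 813, 537]) cube([975, 271, 179]);
translate([0, 1084, 716]) cube([975, 271, 179]);


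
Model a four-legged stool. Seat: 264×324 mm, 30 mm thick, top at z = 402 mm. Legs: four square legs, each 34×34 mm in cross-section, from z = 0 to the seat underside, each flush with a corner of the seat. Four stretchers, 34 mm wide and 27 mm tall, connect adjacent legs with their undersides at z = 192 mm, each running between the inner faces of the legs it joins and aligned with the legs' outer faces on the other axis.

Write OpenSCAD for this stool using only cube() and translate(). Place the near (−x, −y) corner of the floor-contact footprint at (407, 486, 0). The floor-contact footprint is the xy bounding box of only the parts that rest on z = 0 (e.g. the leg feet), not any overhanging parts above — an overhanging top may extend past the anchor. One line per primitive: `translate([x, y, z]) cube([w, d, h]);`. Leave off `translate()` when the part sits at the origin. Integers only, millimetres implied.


translate([407, 486, 372]) cube([264, 324, 30]);
translate([407, 486, 0]) cube([34, 34, 372]);
translate([637, 486, 0]) cube([34, 34, 372]);
translate([407, 776, 0]) cube([34, 34, 372]);
translate([637, 776, 0]) cube([34, 34, 372]);
translate([441, 486, 192]) cube([196, 34, 27]);
translate([441, 776, 192]) cube([196, 34, 27]);
translate([407, 520, 192]) cube([34, 256, 27]);
translate([637, 520, 192]) cube([34, 256, 27]);


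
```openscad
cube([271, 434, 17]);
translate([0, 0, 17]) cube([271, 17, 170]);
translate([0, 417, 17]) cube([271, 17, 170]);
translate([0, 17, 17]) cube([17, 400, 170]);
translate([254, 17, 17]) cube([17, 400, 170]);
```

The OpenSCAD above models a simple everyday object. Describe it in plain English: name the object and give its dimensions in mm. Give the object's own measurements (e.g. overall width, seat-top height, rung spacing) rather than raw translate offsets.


An open-topped rectangular box: outside dimensions 271×434×187 mm, with a uniform wall and base thickness of 17 mm. The base is a full 271×434 slab on the floor; four walls sit on top of the base. The front and back walls (the −y and +y sides) span the full width; the two side walls fit between them.


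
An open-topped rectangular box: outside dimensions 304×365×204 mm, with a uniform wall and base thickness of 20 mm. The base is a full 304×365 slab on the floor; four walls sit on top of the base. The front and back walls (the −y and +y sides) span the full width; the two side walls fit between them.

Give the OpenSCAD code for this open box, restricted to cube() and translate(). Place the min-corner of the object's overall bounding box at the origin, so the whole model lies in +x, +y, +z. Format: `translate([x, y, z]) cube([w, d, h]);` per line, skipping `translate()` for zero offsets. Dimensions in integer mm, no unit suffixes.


cube([304, 365, 20]);
translate([0, 0, 20]) cube([304, 20, 184]);
translate([0, 345, 20]) cube([304, 20, 184]);
translate([0, 20, 20]) cube([20, 325, 184]);
translate([284, 20, 20]) cube([20, 325, 184]);


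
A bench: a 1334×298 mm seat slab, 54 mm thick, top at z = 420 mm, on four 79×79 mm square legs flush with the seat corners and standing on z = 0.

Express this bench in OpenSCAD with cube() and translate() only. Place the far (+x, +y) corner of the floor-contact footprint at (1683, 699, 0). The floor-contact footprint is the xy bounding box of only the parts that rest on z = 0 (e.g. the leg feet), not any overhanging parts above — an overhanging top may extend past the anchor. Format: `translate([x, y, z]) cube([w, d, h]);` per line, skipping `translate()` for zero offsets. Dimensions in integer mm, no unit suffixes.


translate([349, 401, 366]) cube([1334, 298, 54]);
translate([349, 401, 0]) cube([79, 79, 366]);
translate([349, 620, 0]) cube([79, 79, 366]);
translate([1604, 401, 0]) cube([79, 79, 366]);
translate([1604, 620, 0]) cube([79, 79, 366]);


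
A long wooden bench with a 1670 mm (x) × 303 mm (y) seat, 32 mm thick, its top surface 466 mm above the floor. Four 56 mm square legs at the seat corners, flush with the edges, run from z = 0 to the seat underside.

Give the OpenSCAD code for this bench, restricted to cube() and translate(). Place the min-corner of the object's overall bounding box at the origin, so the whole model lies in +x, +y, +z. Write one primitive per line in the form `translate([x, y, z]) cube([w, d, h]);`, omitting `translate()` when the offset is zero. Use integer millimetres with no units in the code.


// leg_h = 466 − 32 = 434
translate([0, 0, 434]) cube([1670, 303, 32]);
cube([56, 56, 434]);
translate([0, 247, 0]) cube([56, 56, 434]);
translate([1614, 0, 0]) cube([56, 56, 434]);
translate([1614, 247, 0]) cube([56, 56, 434]);


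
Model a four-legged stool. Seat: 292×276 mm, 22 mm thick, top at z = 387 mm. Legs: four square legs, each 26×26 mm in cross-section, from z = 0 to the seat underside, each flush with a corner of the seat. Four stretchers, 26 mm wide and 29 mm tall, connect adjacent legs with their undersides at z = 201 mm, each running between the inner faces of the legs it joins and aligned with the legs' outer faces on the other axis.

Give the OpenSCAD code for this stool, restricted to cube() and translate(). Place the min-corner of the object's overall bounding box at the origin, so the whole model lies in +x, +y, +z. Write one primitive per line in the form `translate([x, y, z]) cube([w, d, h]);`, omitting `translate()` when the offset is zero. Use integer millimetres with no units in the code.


translate([0, 0, 365]) cube([292, 276, 22]);
cube([26, 26, 365]);
translate([266, 0, 0]) cube([26, 26, 365]);
translate([0, 250, 0]) cube([26, 26, 365]);
translate([266, 250, 0]) cube([26, 26, 365]);
translate([26, 0, 201]) cube([240, 26, 29]);
translate([26, 250, 201]) cube([240, 26, 29]);
translate([0, 26, 201]) cube([26, 224, 29]);
translate([266, 26, 201]) cube([26, 224, 29]);


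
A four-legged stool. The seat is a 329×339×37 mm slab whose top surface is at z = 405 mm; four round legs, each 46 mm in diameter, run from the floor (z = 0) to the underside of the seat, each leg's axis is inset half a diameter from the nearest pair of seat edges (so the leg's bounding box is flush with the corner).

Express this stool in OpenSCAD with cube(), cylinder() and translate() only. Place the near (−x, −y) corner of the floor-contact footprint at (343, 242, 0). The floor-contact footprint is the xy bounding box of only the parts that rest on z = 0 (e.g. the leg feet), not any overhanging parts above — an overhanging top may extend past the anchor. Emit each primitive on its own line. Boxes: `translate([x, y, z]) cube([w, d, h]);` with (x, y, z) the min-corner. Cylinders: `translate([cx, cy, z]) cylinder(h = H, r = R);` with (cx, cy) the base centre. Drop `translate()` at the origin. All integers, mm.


translate([343, 242, 368]) cube([329, 339, 37]);
translate([366, 265, 0]) cylinder(h = 368, r = 23);
translate([649, 265, 0]) cylinder(h = 368, r = 23);
translate([366, 558, 0]) cylinder(h = 368, r = 23);
translate([649, 558, 0]) cylinder(h = 368, r = 23);


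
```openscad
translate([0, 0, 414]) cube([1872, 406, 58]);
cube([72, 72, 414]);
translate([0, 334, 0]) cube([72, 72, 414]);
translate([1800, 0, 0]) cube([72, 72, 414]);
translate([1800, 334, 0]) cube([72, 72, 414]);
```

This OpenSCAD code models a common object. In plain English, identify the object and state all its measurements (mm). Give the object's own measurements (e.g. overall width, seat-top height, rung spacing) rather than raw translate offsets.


A bench: a 1872×406 mm seat slab, 58 mm thick, top at z = 472 mm, on four 72×72 mm square legs flush with the seat corners and standing on z = 0.


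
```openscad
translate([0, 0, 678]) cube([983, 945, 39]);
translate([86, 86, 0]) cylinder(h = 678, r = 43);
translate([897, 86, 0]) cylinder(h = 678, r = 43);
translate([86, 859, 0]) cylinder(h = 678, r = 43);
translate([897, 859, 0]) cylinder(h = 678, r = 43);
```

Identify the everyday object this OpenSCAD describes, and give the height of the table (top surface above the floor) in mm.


A table. The table height is 717 mm.

A 983×945×39 slab sits at z = 678 on four Ø86 mm round legs — a table. The top surface is at 678 + 39 = 717 mm.


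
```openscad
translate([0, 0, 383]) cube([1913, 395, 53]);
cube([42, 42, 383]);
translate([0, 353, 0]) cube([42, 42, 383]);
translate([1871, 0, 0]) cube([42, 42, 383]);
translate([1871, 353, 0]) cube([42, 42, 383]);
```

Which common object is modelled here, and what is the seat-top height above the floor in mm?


A bench. The seat-top height is 436 mm.

A long slab on four corner posts — a bench. The slab sits at z = 383 with thickness 53, so the top is 383 + 53 = 436 mm.


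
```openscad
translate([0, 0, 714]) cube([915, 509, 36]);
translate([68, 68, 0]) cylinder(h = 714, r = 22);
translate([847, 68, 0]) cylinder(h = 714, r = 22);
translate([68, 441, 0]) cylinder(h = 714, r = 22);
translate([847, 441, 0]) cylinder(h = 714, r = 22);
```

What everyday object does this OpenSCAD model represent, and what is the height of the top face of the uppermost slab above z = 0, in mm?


A table. The table height is 750 mm.

A 915×509×36 slab sits at z = 714 on four Ø44 mm round legs — a table. The top surface is at 714 + 36 = 750 mm.


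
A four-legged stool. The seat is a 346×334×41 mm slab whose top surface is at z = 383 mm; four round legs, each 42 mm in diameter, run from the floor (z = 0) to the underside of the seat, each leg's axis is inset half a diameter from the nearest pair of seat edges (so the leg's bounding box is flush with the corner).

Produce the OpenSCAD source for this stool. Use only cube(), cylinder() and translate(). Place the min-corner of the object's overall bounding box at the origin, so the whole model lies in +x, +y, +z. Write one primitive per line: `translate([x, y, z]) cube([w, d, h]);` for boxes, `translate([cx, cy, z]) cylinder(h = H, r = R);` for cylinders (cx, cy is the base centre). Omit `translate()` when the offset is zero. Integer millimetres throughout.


translate([0, 0, 342]) cube([346, 334, 41]);
translate([21, 21, 0]) cylinder(h = 342, r = 21);
translate([325, 21, 0]) cylinder(h = 342, r = 21);
translate([21, 313, 0]) cylinder(h = 342, r = 21);
translate([325, 313, 0]) cylinder(h = 342, r = 21);


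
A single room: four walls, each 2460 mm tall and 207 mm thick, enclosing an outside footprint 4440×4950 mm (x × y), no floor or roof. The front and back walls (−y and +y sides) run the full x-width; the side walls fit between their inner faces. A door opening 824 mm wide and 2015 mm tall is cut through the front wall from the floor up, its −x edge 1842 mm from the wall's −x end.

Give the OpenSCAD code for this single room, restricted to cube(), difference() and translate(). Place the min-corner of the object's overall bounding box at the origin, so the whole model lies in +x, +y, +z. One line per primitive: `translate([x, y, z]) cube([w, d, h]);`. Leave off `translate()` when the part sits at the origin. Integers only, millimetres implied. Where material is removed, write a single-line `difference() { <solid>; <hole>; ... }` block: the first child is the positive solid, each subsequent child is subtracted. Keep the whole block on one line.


difference() { cube([4440, 207, 2460]); translate([1842, 0, 0]) cube([824, 207, 2015]); }
translate([0, 4743, 0]) cube([4440, 207, 2460]);
translate([0, 207, 0]) cube([207, 4536, 2460]);
translate([4233, 207, 0]) cube([207, 4536, 2460]);


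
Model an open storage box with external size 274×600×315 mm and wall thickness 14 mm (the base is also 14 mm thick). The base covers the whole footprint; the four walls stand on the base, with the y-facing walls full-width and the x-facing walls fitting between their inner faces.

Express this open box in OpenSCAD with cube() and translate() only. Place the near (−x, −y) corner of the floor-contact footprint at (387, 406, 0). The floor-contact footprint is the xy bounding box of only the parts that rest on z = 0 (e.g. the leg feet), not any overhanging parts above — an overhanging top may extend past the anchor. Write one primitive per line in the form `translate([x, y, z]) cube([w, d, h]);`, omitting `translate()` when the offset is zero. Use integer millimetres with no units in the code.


translate([387, 406, 0]) cube([274, 600, 14]);
translate([387, 406, 14]) cube([274, 14, 301]);
translate([387, 992, 14]) cube([274, 14, 301]);
translate([387, 420, 14]) cube([14, 572, 301]);
translate([647, 420, 14]) cube([14, 572, 301]);


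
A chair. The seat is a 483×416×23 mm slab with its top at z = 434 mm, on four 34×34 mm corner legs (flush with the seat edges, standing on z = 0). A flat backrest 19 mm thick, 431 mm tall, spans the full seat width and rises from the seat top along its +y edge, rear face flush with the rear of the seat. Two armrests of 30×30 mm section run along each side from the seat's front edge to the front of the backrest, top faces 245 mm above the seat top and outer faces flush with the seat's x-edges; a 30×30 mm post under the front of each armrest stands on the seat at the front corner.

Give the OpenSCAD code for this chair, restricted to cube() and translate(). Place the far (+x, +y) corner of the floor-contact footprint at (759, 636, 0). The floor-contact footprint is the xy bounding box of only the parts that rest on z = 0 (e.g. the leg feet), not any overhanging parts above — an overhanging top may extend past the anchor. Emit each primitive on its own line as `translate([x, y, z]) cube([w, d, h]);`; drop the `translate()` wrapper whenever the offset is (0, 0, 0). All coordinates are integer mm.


translate([276, 220, 411]) cube([483, 416, 23]);
translate([276, 220, 0]) cube([34, 34, 411]);
translate([725, 220, 0]) cube([34, 34, 411]);
translate([276, 602, 0]) cube([34, 34, 411]);
translate([725, 602, 0]) cube([34, 34, 411]);
translate([276, 617, 434]) cube([483, 19, 431]);
translate([276, 220, 649]) cube([30, 397, 30]);
translate([729, 220, 649]) cube([30, 397, 30]);
translate([276, 220, 434]) cube([30, 30, 215]);
translate([729, 220, 434]) cube([30, 30, 215]);
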